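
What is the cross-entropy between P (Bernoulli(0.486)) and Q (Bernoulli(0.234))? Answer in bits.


H(P,Q) = -p*log2(q) - (1-p)*log2(1-q). -0.486*log2(0.234) = 1.018374; -0.514*log2(0.766) = 0.197676. H(P,Q) = 1.018374 + 0.197676 = 1.216

1.216 bits


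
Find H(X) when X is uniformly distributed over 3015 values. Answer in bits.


H = log2(n) = log2(3015) = 11.5579

11.5579 bits


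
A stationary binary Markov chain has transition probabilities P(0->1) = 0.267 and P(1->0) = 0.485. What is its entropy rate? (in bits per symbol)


Stationary distribution: pi_0 = p10/(p01+p10) = 0.6449, pi_1 = 0.3551. Entropy rate H' = pi_0*H(p01) + pi_1*H(p10) = 0.6449*0.8371 + 0.3551*0.9994 = 0.8947

0.8947 bits/symbol


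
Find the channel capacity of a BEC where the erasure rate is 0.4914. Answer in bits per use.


C = 1 - epsilon = 1 - 0.4914 = 0.5086

0.5086 bits


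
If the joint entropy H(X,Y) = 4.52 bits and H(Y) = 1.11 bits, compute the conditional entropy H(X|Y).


H(X|Y) = H(X,Y) - H(Y) = 4.52 - 1.11 = 3.41

3.41 bits


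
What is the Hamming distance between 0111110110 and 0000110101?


Count differing positions: . ^ ^ ^ . . . . ^ ^ = 5 differences

5


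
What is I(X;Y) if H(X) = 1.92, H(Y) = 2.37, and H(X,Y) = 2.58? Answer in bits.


I(X;Y) = H(X) + H(Y) - H(X,Y) = 1.92 + 2.37 - 2.58 = 1.71

1.71 bits


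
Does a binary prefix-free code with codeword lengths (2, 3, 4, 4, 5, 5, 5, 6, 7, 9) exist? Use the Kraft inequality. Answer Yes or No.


Kraft sum = sum(2^(-l_i)) = 0.6191, need <= 1. Result: satisfied (a binary prefix-free code with these lengths exists)

Yes


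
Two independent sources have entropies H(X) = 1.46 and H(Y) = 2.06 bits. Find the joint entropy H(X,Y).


For independent variables, H(X,Y) = H(X) + H(Y) = 1.46 + 2.06 = 3.52

3.52 bits


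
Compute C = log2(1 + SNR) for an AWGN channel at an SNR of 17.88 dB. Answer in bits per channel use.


SNR_linear = 10^(17.88/10) = 61.3762; C = log2(1 + SNR_linear) = log2(1 + 61.3762) = 5.9629

5.9629 bits/channel use


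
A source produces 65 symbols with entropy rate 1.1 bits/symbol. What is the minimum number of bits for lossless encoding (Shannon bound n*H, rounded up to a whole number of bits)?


Minimum bits >= n * H = 65 * 1.1 = 71.5, rounded up to a whole number of bits = 72

72 bits


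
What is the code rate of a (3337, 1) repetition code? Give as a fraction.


Rate = k/n = 1/3337

1/3337


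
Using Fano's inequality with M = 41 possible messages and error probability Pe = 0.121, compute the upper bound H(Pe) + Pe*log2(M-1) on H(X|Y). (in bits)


H(Pe) = -Pe*log2(Pe) - (1-Pe)*log2(1-Pe) = -0.121*log2(0.121) - 0.879*log2(0.879) = 0.368677 + 0.163551 = 0.5322. Pe*log2(M-1) = 0.121*log2(40) = 0.643953. Bound = H(Pe) + Pe*log2(M-1) = 0.368677 + 0.163551 + 0.643953 = 1.1762

1.1762 bits


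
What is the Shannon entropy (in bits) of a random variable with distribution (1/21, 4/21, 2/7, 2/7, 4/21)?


H = -sum(p_i * log2(p_i)). Terms: -(1/21)*log2(1/21) = 0.209158; -(4/21)*log2(4/21) = 0.455680; -(2/7)*log2(2/7) = 0.516387; -(2/7)*log2(2/7) = 0.516387; -(4/21)*log2(4/21) = 0.455680. H = 0.209158 + 0.455680 + 0.516387 + 0.516387 + 0.455680 = 2.1533

2.1533 bits


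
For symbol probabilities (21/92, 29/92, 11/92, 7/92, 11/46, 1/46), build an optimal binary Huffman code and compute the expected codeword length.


Huffman construction (repeatedly merge the two least-probable nodes; each merge adds 1 bit to every symbol beneath it): 1/46 + 7/92 = 9/92; 9/92 + 11/92 = 5/23; 5/23 + 21/92 = 41/92; 11/46 + 29/92 = 51/92; 41/92 + 51/92 = 1. Resulting codeword lengths (in the order the probabilities were given): (2, 2, 3, 4, 2, 4). L_avg = sum(p_i * l_i) = 21/92*2 + 29/92*2 + 11/92*3 + 7/92*4 + 11/46*2 + 1/46*4 = 213/92 = 2.3152

2.3152 bits


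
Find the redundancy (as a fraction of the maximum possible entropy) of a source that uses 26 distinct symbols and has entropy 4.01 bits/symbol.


H_max = log2(K) = log2(26) = 4.7004 bits/symbol. Redundancy = 1 - H/H_max = 1 - 4.01/4.7004 = 1 - 0.8531 = 0.1469

0.1469


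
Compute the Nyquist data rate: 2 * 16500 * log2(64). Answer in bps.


Rate = 2 * B * log2(M) = 2 * 16500 * 6.0 = 198000.0

198000.0 bps


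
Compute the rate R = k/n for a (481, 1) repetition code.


Rate = k/n = 1/481

1/481


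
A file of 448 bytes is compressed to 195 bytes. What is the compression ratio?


Ratio = original / compressed = 448 / 195 = 2.2974

2.2974


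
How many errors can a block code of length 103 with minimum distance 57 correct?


Correction capability = floor((d-1)/2) = floor((57-1)/2) = 28

28 errors


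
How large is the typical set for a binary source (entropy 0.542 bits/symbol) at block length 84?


log2|A_typical| = nH = 84 * 0.542 = 45.528, so |A_typical| ~ 2^45.528 = 5.073e+13

5.073e+13


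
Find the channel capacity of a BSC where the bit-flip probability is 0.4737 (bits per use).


H(p) = -p*log2(p) - (1-p)*log2(1-p) = -0.4737*log2(0.4737) - 0.5263*log2(0.5263) = 0.510627 + 0.487376 = 0.998. C = 1 - H(p) = 1 - 0.998 = 0.002

0.002 bits


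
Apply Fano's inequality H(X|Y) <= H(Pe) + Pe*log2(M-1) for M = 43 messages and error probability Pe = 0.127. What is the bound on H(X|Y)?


H(Pe) = -Pe*log2(Pe) - (1-Pe)*log2(1-Pe) = -0.127*log2(0.127) - 0.873*log2(0.873) = 0.378092 + 0.171061 = 0.5492. Pe*log2(M-1) = 0.127*log2(42) = 0.684824. Bound = H(Pe) + Pe*log2(M-1) = 0.378092 + 0.171061 + 0.684824 = 1.234

1.234 bits


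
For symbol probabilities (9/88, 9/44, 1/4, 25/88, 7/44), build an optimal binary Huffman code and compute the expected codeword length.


Huffman construction (repeatedly merge the two least-probable nodes; each merge adds 1 bit to every symbol beneath it): 9/88 + 7/44 = 23/88; 9/44 + 1/4 = 5/11; 23/88 + 25/88 = 6/11; 5/11 + 6/11 = 1. Resulting codeword lengths (in the order the probabilities were given): (3, 2, 2, 2, 3). L_avg = sum(p_i * l_i) = 9/88*3 + 9/44*2 + 1/4*2 + 25/88*2 + 7/44*3 = 199/88 = 2.2614

2.2614 bits


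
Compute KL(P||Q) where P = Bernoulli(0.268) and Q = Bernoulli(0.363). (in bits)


KL = p*log2(p/q) + (1-p)*log2((1-p)/(1-q)) = 0.268*log2(0.268/0.363) + 0.732*log2(0.732/0.637) = 0.0295

0.0295 bits


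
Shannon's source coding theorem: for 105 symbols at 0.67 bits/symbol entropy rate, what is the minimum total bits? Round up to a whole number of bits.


Minimum bits >= n * H = 105 * 0.67 = 70.35, rounded up to a whole number of bits = 71

71 bits


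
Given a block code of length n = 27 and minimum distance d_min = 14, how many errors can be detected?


Detection capability = d_min - 1 = 14 - 1 = 13

13 errors


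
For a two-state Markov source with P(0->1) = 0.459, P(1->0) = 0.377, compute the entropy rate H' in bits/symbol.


Stationary distribution: pi_0 = p10/(p01+p10) = 0.451, pi_1 = 0.549. Entropy rate H' = pi_0*H(p01) + pi_1*H(p10) = 0.451*0.9951 + 0.549*0.9559 = 0.9736

0.9736 bits/symbol


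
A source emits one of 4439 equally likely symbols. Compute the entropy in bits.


H = log2(n) = log2(4439) = 12.116

12.116 bits


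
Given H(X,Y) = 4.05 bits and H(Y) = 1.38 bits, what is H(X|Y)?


H(X|Y) = H(X,Y) - H(Y) = 4.05 - 1.38 = 2.67

2.67 bits


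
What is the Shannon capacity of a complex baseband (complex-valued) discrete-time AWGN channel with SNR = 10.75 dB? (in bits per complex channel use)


SNR_linear = 10^(10.75/10) = 11.885; C = log2(1 + SNR_linear) = log2(1 + 11.885) = 3.6876

3.6876 bits/channel use


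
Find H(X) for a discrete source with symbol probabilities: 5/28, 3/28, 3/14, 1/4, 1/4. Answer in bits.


H = -sum(p_i * log2(p_i)). Terms: -(5/28)*log2(5/28) = 0.443826; -(3/28)*log2(3/28) = 0.345256; -(3/14)*log2(3/14) = 0.476227; -(1/4)*log2(1/4) = 0.500000; -(1/4)*log2(1/4) = 0.500000. H = 0.443826 + 0.345256 + 0.476227 + 0.500000 + 0.500000 = 2.2653

2.2653 bits


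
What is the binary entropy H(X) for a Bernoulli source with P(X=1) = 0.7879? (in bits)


H = -p*log2(p) - (1-p)*log2(1-p). -0.7879*log2(0.7879) = 0.270971; -0.2121*log2(0.2121) = 0.474507. H = 0.270971 + 0.474507 = 0.7455

0.7455 bits


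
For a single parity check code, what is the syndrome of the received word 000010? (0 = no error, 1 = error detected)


Syndrome = XOR of all bits = 0 XOR 0 XOR 0 XOR 0 XOR 1 XOR 0 = 1

1


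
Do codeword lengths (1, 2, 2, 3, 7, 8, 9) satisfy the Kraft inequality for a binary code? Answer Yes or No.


Kraft sum = sum(2^(-l_i)) = 1.1387, need <= 1. Result: violated (a binary prefix-free code with these lengths cannot exist)

No


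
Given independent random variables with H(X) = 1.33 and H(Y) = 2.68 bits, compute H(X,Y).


For independent variables, H(X,Y) = H(X) + H(Y) = 1.33 + 2.68 = 4.01

4.01 bits


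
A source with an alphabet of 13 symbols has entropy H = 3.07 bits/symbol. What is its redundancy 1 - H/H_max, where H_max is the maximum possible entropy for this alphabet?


H_max = log2(K) = log2(13) = 3.7004 bits/symbol. Redundancy = 1 - H/H_max = 1 - 3.07/3.7004 = 1 - 0.8296 = 0.1704

0.1704


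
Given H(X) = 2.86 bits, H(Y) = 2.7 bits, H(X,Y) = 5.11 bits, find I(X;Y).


I(X;Y) = H(X) + H(Y) - H(X,Y) = 2.86 + 2.7 - 5.11 = 0.45

0.45 bits


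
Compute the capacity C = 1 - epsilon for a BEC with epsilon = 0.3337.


C = 1 - epsilon = 1 - 0.3337 = 0.6663

0.6663 bits


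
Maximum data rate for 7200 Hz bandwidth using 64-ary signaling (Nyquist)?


Rate = 2 * B * log2(M) = 2 * 7200 * 6.0 = 86400.0

86400.0 bps


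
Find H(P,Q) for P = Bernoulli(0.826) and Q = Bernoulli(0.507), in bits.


H(P,Q) = -p*log2(q) - (1-p)*log2(1-q). -0.826*log2(0.507) = 0.809432; -0.174*log2(0.493) = 0.177539. H(P,Q) = 0.809432 + 0.177539 = 0.987

0.987 bits


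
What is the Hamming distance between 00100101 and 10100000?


Count differing positions: ^ . . . . ^ . ^ = 3 differences

3


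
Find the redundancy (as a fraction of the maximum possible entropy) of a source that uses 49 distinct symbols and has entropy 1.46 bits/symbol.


H_max = log2(K) = log2(49) = 5.6147 bits/symbol. Redundancy = 1 - H/H_max = 1 - 1.46/5.6147 = 1 - 0.26 = 0.74

0.74


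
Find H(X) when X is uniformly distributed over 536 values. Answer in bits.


H = log2(n) = log2(536) = 9.0661

9.0661 bits


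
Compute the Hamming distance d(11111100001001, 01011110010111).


Count differing positions: ^ . ^ . . . ^ . . ^ ^ ^ ^ . = 7 differences

7


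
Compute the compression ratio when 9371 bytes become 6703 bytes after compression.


Ratio = original / compressed = 9371 / 6703 = 1.398

1.398


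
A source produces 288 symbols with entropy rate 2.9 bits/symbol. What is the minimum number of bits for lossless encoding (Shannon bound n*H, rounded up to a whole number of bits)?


Minimum bits >= n * H = 288 * 2.9 = 835.2, rounded up to a whole number of bits = 836

836 bits


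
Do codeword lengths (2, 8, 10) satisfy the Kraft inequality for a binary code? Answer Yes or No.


Kraft sum = sum(2^(-l_i)) = 0.2549, need <= 1. Result: satisfied (a binary prefix-free code with these lengths exists)

Yes


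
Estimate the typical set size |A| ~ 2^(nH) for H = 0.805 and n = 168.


log2|A_typical| = nH = 168 * 0.805 = 135.24, so |A_typical| ~ 2^135.24 = 5.144e+40

5.144e+40


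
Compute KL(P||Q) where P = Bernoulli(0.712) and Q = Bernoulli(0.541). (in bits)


KL = p*log2(p/q) + (1-p)*log2((1-p)/(1-q)) = 0.712*log2(0.712/0.541) + 0.288*log2(0.288/0.459) = 0.0885

0.0885 bits


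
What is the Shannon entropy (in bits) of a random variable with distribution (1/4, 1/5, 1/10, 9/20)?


H = -sum(p_i * log2(p_i)). Terms: -(1/4)*log2(1/4) = 0.500000; -(1/5)*log2(1/5) = 0.464386; -(1/10)*log2(1/10) = 0.332193; -(9/20)*log2(9/20) = 0.518401. H = 0.500000 + 0.464386 + 0.332193 + 0.518401 = 1.815

1.815 bits


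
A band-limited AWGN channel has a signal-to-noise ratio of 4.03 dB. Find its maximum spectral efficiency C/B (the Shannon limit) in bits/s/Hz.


SNR_linear = 10^(4.03/10) = 2.5293; C/B = log2(1 + SNR_linear) = log2(1 + 2.5293) = 1.8194

1.8194 bits/s/Hz


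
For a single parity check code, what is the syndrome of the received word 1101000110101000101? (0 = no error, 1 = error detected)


Syndrome = XOR of all bits = 1 XOR 1 XOR 0 XOR 1 XOR 0 XOR 0 XOR 0 XOR 1 XOR 1 XOR 0 XOR 1 XOR 0 XOR 1 XOR 0 XOR 0 XOR 0 XOR 1 XOR 0 XOR 1 = 1

1


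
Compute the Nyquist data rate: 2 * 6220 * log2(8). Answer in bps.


Rate = 2 * B * log2(M) = 2 * 6220 * 3.0 = 37320.0

37320.0 bps


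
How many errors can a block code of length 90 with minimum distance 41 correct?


Correction capability = floor((d-1)/2) = floor((41-1)/2) = 20

20 errors


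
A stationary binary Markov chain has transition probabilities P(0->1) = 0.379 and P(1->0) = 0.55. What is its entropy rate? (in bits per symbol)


Stationary distribution: pi_0 = p10/(p01+p10) = 0.592, pi_1 = 0.408. Entropy rate H' = pi_0*H(p01) + pi_1*H(p10) = 0.592*0.9573 + 0.408*0.9928 = 0.9718

0.9718 bits/symbol


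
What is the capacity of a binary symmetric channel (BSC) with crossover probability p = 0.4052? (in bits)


H(p) = -p*log2(p) - (1-p)*log2(1-p) = -0.4052*log2(0.4052) - 0.5948*log2(0.5948) = 0.528095 + 0.445817 = 0.9739. C = 1 - H(p) = 1 - 0.9739 = 0.0261

0.0261 bits


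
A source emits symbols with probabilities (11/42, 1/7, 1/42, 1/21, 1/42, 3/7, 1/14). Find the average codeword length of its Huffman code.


Huffman construction (repeatedly merge the two least-probable nodes; each merge adds 1 bit to every symbol beneath it): 1/42 + 1/42 = 1/21; 1/21 + 1/21 = 2/21; 1/14 + 2/21 = 1/6; 1/7 + 1/6 = 13/42; 11/42 + 13/42 = 4/7; 3/7 + 4/7 = 1. Resulting codeword lengths (in the order the probabilities were given): (2, 3, 6, 5, 6, 1, 4). L_avg = sum(p_i * l_i) = 11/42*2 + 1/7*3 + 1/42*6 + 1/21*5 + 1/42*6 + 3/7*1 + 1/14*4 = 46/21 = 2.1905

2.1905 bits


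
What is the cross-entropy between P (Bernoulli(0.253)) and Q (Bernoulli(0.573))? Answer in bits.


H(P,Q) = -p*log2(q) - (1-p)*log2(1-q). -0.253*log2(0.573) = 0.203258; -0.747*log2(0.427) = 0.917086. H(P,Q) = 0.203258 + 0.917086 = 1.1203

1.1203 bits


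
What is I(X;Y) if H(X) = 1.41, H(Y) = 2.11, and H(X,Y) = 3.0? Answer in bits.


I(X;Y) = H(X) + H(Y) - H(X,Y) = 1.41 + 2.11 - 3.0 = 0.52

0.52 bits


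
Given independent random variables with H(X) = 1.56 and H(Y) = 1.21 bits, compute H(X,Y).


For independent variables, H(X,Y) = H(X) + H(Y) = 1.56 + 1.21 = 2.77

2.77 bits


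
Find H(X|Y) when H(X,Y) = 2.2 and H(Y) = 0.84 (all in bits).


H(X|Y) = H(X,Y) - H(Y) = 2.2 - 0.84 = 1.36

1.36 bits


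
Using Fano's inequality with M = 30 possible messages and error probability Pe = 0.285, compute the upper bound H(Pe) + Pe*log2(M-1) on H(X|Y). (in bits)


H(Pe) = -Pe*log2(Pe) - (1-Pe)*log2(1-Pe) = -0.285*log2(0.285) - 0.715*log2(0.715) = 0.516125 + 0.346049 = 0.8622. Pe*log2(M-1) = 0.285*log2(29) = 1.384525. Bound = H(Pe) + Pe*log2(M-1) = 0.516125 + 0.346049 + 1.384525 = 2.2467

2.2467 bits


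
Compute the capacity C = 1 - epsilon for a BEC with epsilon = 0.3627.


C = 1 - epsilon = 1 - 0.3627 = 0.6373

0.6373 bits


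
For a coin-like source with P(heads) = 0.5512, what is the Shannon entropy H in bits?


H = -p*log2(p) - (1-p)*log2(1-p). -0.5512*log2(0.5512) = 0.473675; -0.4488*log2(0.4488) = 0.518748. H = 0.473675 + 0.518748 = 0.9924

0.9924 bits


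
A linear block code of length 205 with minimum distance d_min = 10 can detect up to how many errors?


Detection capability = d_min - 1 = 10 - 1 = 9

9 errors


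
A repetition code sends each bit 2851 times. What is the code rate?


Rate = k/n = 1/2851

1/2851


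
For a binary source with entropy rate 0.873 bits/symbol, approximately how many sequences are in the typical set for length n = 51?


log2|A_typical| = nH = 51 * 0.873 = 44.523, so |A_typical| ~ 2^44.523 = 2.528e+13

2.528e+13


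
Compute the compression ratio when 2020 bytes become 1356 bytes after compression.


Ratio = original / compressed = 2020 / 1356 = 1.4897

1.4897


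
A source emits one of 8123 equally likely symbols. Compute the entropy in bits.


H = log2(n) = log2(8123) = 12.9878

12.9878 bits


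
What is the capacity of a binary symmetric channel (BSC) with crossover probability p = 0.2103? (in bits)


H(p) = -p*log2(p) - (1-p)*log2(1-p) = -0.2103*log2(0.2103) - 0.7897*log2(0.7897) = 0.473065 + 0.268990 = 0.7421. C = 1 - H(p) = 1 - 0.7421 = 0.2579

0.2579 bits


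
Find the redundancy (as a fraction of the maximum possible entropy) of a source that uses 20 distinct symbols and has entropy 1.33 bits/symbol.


H_max = log2(K) = log2(20) = 4.3219 bits/symbol. Redundancy = 1 - H/H_max = 1 - 1.33/4.3219 = 1 - 0.3077 = 0.6923

0.6923


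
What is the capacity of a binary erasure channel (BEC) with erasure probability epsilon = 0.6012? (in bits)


C = 1 - epsilon = 1 - 0.6012 = 0.3988

0.3988 bits


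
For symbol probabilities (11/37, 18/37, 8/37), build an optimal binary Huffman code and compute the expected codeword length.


Huffman construction (repeatedly merge the two least-probable nodes; each merge adds 1 bit to every symbol beneath it): 8/37 + 11/37 = 19/37; 18/37 + 19/37 = 1. Resulting codeword lengths (in the order the probabilities were given): (2, 1, 2). L_avg = sum(p_i * l_i) = 11/37*2 + 18/37*1 + 8/37*2 = 56/37 = 1.5135

1.5135 bits


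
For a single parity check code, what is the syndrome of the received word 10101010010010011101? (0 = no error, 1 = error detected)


Syndrome = XOR of all bits = 1 XOR 0 XOR 1 XOR 0 XOR 1 XOR 0 XOR 1 XOR 0 XOR 0 XOR 1 XOR 0 XOR 0 XOR 1 XOR 0 XOR 0 XOR 1 XOR 1 XOR 1 XOR 0 XOR 1 = 0

0


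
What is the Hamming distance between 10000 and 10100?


Count differing positions: . . ^ . . = 1 differences

1


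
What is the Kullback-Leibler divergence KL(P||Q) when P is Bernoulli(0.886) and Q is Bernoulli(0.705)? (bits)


KL = p*log2(p/q) + (1-p)*log2((1-p)/(1-q)) = 0.886*log2(0.886/0.705) + 0.114*log2(0.114/0.295) = 0.1357

0.1357 bits


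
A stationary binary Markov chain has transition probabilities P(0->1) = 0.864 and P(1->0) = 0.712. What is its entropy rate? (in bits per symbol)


Stationary distribution: pi_0 = p10/(p01+p10) = 0.4518, pi_1 = 0.5482. Entropy rate H' = pi_0*H(p01) + pi_1*H(p10) = 0.4518*0.5737 + 0.5482*0.8661 = 0.734

0.734 bits/symbol


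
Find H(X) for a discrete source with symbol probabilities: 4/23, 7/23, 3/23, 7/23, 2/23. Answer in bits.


H = -sum(p_i * log2(p_i)). Terms: -(4/23)*log2(4/23) = 0.438880; -(7/23)*log2(7/23) = 0.522324; -(3/23)*log2(3/23) = 0.383296; -(7/23)*log2(7/23) = 0.522324; -(2/23)*log2(2/23) = 0.306397. H = 0.438880 + 0.522324 + 0.383296 + 0.522324 + 0.306397 = 2.1732

2.1732 bits


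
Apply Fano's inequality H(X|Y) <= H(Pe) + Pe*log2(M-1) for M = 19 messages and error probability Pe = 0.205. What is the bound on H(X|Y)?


H(Pe) = -Pe*log2(Pe) - (1-Pe)*log2(1-Pe) = -0.205*log2(0.205) - 0.795*log2(0.795) = 0.468692 + 0.263124 = 0.7318. Pe*log2(M-1) = 0.205*log2(18) = 0.854835. Bound = H(Pe) + Pe*log2(M-1) = 0.468692 + 0.263124 + 0.854835 = 1.5867

1.5867 bits


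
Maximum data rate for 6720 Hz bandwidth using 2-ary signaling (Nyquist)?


Rate = 2 * B * log2(M) = 2 * 6720 * 1.0 = 13440.0

13440.0 bps


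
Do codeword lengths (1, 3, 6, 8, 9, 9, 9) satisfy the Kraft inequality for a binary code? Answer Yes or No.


Kraft sum = sum(2^(-l_i)) = 0.6504, need <= 1. Result: satisfied (a binary prefix-free code with these lengths exists)

Yes


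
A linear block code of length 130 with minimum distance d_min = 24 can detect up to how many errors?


Detection capability = d_min - 1 = 24 - 1 = 23

23 errors


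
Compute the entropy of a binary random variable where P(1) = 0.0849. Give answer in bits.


H = -p*log2(p) - (1-p)*log2(1-p). -0.0849*log2(0.0849) = 0.302082; -0.9151*log2(0.9151) = 0.117132. H = 0.302082 + 0.117132 = 0.4192

0.4192 bits


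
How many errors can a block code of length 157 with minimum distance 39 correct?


Correction capability = floor((d-1)/2) = floor((39-1)/2) = 19

19 errors


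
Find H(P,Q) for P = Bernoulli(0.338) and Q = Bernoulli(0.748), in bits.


H(P,Q) = -p*log2(q) - (1-p)*log2(1-q). -0.338*log2(0.748) = 0.141585; -0.662*log2(0.252) = 1.316390. H(P,Q) = 0.141585 + 1.316390 = 1.458

1.458 bits


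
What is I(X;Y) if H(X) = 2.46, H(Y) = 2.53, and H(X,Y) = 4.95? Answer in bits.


I(X;Y) = H(X) + H(Y) - H(X,Y) = 2.46 + 2.53 - 4.95 = 0.04

0.04 bits


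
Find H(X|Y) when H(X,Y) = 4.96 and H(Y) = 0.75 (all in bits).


H(X|Y) = H(X,Y) - H(Y) = 4.96 - 0.75 = 4.21

4.21 bits


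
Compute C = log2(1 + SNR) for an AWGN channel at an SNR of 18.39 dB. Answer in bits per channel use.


SNR_linear = 10^(18.39/10) = 69.024; C = log2(1 + SNR_linear) = log2(1 + 69.024) = 6.1298

6.1298 bits/channel use


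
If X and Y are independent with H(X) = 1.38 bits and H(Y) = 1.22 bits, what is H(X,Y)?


For independent variables, H(X,Y) = H(X) + H(Y) = 1.38 + 1.22 = 2.6

2.6 bits


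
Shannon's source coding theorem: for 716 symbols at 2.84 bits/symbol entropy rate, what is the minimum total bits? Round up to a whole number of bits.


Minimum bits >= n * H = 716 * 2.84 = 2033.44, rounded up to a whole number of bits = 2034

2034 bits


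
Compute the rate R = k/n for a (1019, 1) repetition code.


Rate = k/n = 1/1019

1/1019


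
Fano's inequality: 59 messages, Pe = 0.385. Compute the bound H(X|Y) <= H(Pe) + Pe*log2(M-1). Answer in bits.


H(Pe) = -Pe*log2(Pe) - (1-Pe)*log2(1-Pe) = -0.385*log2(0.385) - 0.615*log2(0.615) = 0.530172 + 0.431325 = 0.9615. Pe*log2(M-1) = 0.385*log2(58) = 2.255323. Bound = H(Pe) + Pe*log2(M-1) = 0.530172 + 0.431325 + 2.255323 = 3.2168

3.2168 bits


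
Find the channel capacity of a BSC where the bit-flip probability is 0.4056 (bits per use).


H(p) = -p*log2(p) - (1-p)*log2(1-p) = -0.4056*log2(0.4056) - 0.5944*log2(0.5944) = 0.528039 + 0.446094 = 0.9741. C = 1 - H(p) = 1 - 0.9741 = 0.0259

0.0259 bits


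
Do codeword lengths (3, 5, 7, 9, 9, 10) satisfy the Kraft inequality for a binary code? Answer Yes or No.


Kraft sum = sum(2^(-l_i)) = 0.1689, need <= 1. Result: satisfied (a binary prefix-free code with these lengths exists)

Yes


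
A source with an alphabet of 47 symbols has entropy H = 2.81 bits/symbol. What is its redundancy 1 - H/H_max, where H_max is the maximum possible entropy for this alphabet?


H_max = log2(K) = log2(47) = 5.5546 bits/symbol. Redundancy = 1 - H/H_max = 1 - 2.81/5.5546 = 1 - 0.5059 = 0.4941

0.4941


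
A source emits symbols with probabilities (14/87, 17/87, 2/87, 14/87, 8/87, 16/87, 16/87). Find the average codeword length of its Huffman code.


Huffman construction (repeatedly merge the two least-probable nodes; each merge adds 1 bit to every symbol beneath it): 2/87 + 8/87 = 10/87; 10/87 + 14/87 = 8/29; 14/87 + 16/87 = 10/29; 16/87 + 17/87 = 11/29; 8/29 + 10/29 = 18/29; 11/29 + 18/29 = 1. Resulting codeword lengths (in the order the probabilities were given): (3, 2, 4, 3, 4, 3, 2). L_avg = sum(p_i * l_i) = 14/87*3 + 17/87*2 + 2/87*4 + 14/87*3 + 8/87*4 + 16/87*3 + 16/87*2 = 238/87 = 2.7356

2.7356 bits


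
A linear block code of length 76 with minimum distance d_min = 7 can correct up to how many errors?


Correction capability = floor((d-1)/2) = floor((7-1)/2) = 3

3 errors


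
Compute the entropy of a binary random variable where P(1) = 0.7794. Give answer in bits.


H = -p*log2(p) - (1-p)*log2(1-p). -0.7794*log2(0.7794) = 0.280244; -0.2206*log2(0.2206) = 0.481017. H = 0.280244 + 0.481017 = 0.7613

0.7613 bits


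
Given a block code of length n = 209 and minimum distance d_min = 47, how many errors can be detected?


Detection capability = d_min - 1 = 47 - 1 = 46

46 errors


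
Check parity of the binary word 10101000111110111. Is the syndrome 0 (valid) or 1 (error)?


Syndrome = XOR of all bits = 1 XOR 0 XOR 1 XOR 0 XOR 1 XOR 0 XOR 0 XOR 0 XOR 1 XOR 1 XOR 1 XOR 1 XOR 1 XOR 0 XOR 1 XOR 1 XOR 1 = 1

1


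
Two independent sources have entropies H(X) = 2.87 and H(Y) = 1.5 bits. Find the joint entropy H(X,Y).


For independent variables, H(X,Y) = H(X) + H(Y) = 2.87 + 1.5 = 4.37

4.37 bits


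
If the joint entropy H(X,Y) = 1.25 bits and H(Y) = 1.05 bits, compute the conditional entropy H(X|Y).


H(X|Y) = H(X,Y) - H(Y) = 1.25 - 1.05 = 0.2

0.2 bits


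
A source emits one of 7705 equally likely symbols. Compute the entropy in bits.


H = log2(n) = log2(7705) = 12.9116

12.9116 bits


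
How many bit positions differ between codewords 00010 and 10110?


Count differing positions: ^ . ^ . . = 2 differences

2


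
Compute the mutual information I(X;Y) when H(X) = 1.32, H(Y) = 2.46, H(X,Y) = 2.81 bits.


I(X;Y) = H(X) + H(Y) - H(X,Y) = 1.32 + 2.46 - 2.81 = 0.97

0.97 bits


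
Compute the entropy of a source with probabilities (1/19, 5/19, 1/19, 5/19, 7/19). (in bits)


H = -sum(p_i * log2(p_i)). Terms: -(1/19)*log2(1/19) = 0.223575; -(5/19)*log2(5/19) = 0.506842; -(1/19)*log2(1/19) = 0.223575; -(5/19)*log2(5/19) = 0.506842; -(7/19)*log2(7/19) = 0.530737. H = 0.223575 + 0.506842 + 0.223575 + 0.506842 + 0.530737 = 1.9916

1.9916 bits


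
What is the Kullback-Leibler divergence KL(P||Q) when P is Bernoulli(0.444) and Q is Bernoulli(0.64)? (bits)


KL = p*log2(p/q) + (1-p)*log2((1-p)/(1-q)) = 0.444*log2(0.444/0.64) + 0.556*log2(0.556/0.36) = 0.1144

0.1144 bits


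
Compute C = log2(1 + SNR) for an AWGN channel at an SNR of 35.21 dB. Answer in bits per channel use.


SNR_linear = 10^(35.21/10) = 3318.9446; C = log2(1 + SNR_linear) = log2(1 + 3318.9446) = 11.6969

11.6969 bits/channel use


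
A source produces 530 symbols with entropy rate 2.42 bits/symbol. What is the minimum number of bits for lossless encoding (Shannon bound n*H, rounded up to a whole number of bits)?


Minimum bits >= n * H = 530 * 2.42 = 1282.6, rounded up to a whole number of bits = 1283

1283 bits


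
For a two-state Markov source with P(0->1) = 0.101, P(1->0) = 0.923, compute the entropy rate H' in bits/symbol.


Stationary distribution: pi_0 = p10/(p01+p10) = 0.9014, pi_1 = 0.0986. Entropy rate H' = pi_0*H(p01) + pi_1*H(p10) = 0.9014*0.4722 + 0.0986*0.3915 = 0.4642

0.4642 bits/symbol


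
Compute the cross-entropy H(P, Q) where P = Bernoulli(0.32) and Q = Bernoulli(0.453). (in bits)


H(P,Q) = -p*log2(q) - (1-p)*log2(1-q). -0.32*log2(0.453) = 0.365573; -0.68*log2(0.547) = 0.591863. H(P,Q) = 0.365573 + 0.591863 = 0.9574

0.9574 bits


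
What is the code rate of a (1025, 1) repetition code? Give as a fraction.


Rate = k/n = 1/1025

1/1025


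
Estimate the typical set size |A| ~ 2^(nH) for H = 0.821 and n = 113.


log2|A_typical| = nH = 113 * 0.821 = 92.773, so |A_typical| ~ 2^92.773 = 8.462e+27

8.462e+27


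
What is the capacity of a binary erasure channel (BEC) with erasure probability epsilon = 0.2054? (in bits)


C = 1 - epsilon = 1 - 0.2054 = 0.7946

0.7946 bits


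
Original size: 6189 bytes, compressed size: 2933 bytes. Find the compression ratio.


Ratio = original / compressed = 6189 / 2933 = 2.1101

2.1101


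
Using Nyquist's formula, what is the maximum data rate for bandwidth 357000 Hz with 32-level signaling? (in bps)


Rate = 2 * B * log2(M) = 2 * 357000 * 5.0 = 3570000.0

3570000.0 bps


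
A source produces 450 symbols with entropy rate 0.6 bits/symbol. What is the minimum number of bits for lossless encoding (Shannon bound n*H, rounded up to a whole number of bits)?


Minimum bits >= n * H = 450 * 0.6 = 270.0, rounded up to a whole number of bits = 270

270 bits


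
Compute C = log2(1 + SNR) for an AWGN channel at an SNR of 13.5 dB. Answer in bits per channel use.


SNR_linear = 10^(13.5/10) = 22.3872; C = log2(1 + SNR_linear) = log2(1 + 22.3872) = 4.5476

4.5476 bits/channel use


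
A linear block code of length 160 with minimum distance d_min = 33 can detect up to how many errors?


Detection capability = d_min - 1 = 33 - 1 = 32

32 errors


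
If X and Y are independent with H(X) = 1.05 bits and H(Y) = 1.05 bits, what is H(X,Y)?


For independent variables, H(X,Y) = H(X) + H(Y) = 1.05 + 1.05 = 2.1

2.1 bits


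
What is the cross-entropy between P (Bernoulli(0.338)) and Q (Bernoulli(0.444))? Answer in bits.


H(P,Q) = -p*log2(q) - (1-p)*log2(1-q). -0.338*log2(0.444) = 0.395923; -0.662*log2(0.556) = 0.560610. H(P,Q) = 0.395923 + 0.560610 = 0.9565

0.9565 bits


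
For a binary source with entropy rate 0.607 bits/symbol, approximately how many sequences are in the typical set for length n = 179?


log2|A_typical| = nH = 179 * 0.607 = 108.653, so |A_typical| ~ 2^108.653 = 5.103e+32

5.103e+32


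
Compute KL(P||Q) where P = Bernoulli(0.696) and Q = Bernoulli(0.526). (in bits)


KL = p*log2(p/q) + (1-p)*log2((1-p)/(1-q)) = 0.696*log2(0.696/0.526) + 0.304*log2(0.304/0.474) = 0.0864

0.0864 bits


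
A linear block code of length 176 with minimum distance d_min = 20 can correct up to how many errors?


Correction capability = floor((d-1)/2) = floor((20-1)/2) = 9

9 errors


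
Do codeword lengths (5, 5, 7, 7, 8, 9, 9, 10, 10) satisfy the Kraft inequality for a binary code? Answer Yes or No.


Kraft sum = sum(2^(-l_i)) = 0.0879, need <= 1. Result: satisfied (a binary prefix-free code with these lengths exists)

Yes


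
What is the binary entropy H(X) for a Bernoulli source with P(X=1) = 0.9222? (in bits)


H = -p*log2(p) - (1-p)*log2(1-p). -0.9222*log2(0.9222) = 0.107758; -0.0778*log2(0.0778) = 0.286622. H = 0.107758 + 0.286622 = 0.3944

0.3944 bits


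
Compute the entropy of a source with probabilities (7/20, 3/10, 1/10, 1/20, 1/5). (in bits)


H = -sum(p_i * log2(p_i)). Terms: -(7/20)*log2(7/20) = 0.530101; -(3/10)*log2(3/10) = 0.521090; -(1/10)*log2(1/10) = 0.332193; -(1/20)*log2(1/20) = 0.216096; -(1/5)*log2(1/5) = 0.464386. H = 0.530101 + 0.521090 + 0.332193 + 0.216096 + 0.464386 = 2.0639

2.0639 bits


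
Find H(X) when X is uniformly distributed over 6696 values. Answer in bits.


H = log2(n) = log2(6696) = 12.7091

12.7091 bits


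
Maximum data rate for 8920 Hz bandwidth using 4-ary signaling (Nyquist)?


Rate = 2 * B * log2(M) = 2 * 8920 * 2.0 = 35680.0

35680.0 bps


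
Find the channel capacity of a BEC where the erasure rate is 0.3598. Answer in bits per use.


C = 1 - epsilon = 1 - 0.3598 = 0.6402

0.6402 bits


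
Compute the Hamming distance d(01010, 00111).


Count differing positions: . ^ ^ . ^ = 3 differences

3


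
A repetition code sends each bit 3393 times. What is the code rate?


Rate = k/n = 1/3393

1/3393


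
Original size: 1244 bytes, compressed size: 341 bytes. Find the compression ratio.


Ratio = original / compressed = 1244 / 341 = 3.6481

3.6481


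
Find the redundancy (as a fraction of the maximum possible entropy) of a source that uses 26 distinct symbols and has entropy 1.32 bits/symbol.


H_max = log2(K) = log2(26) = 4.7004 bits/symbol. Redundancy = 1 - H/H_max = 1 - 1.32/4.7004 = 1 - 0.2808 = 0.7192

0.7192


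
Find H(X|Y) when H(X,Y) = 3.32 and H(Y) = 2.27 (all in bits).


H(X|Y) = H(X,Y) - H(Y) = 3.32 - 2.27 = 1.05

1.05 bits


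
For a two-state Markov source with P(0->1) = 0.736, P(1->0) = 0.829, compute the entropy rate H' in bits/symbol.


Stationary distribution: pi_0 = p10/(p01+p10) = 0.5297, pi_1 = 0.4703. Entropy rate H' = pi_0*H(p01) + pi_1*H(p10) = 0.5297*0.8327 + 0.4703*0.66 = 0.7515

0.7515 bits/symbol


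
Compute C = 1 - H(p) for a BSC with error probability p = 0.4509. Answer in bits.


H(p) = -p*log2(p) - (1-p)*log2(1-p) = -0.4509*log2(0.4509) - 0.5491*log2(0.5491) = 0.518138 + 0.474894 = 0.993. C = 1 - H(p) = 1 - 0.993 = 0.007

0.007 bits


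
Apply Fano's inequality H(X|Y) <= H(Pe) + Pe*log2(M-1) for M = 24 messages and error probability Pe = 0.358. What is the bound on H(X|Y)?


H(Pe) = -Pe*log2(Pe) - (1-Pe)*log2(1-Pe) = -0.358*log2(0.358) - 0.642*log2(0.642) = 0.530545 + 0.410466 = 0.941. Pe*log2(M-1) = 0.358*log2(23) = 1.619435. Bound = H(Pe) + Pe*log2(M-1) = 0.530545 + 0.410466 + 1.619435 = 2.5604

2.5604 bits


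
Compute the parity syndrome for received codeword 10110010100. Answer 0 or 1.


Syndrome = XOR of all bits = 1 XOR 0 XOR 1 XOR 1 XOR 0 XOR 0 XOR 1 XOR 0 XOR 1 XOR 0 XOR 0 = 1

1


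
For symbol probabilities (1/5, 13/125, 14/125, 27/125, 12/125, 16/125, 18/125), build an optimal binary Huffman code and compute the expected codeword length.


Huffman construction (repeatedly merge the two least-probable nodes; each merge adds 1 bit to every symbol beneath it): 12/125 + 13/125 = 1/5; 14/125 + 16/125 = 6/25; 18/125 + 1/5 = 43/125; 1/5 + 27/125 = 52/125; 6/25 + 43/125 = 73/125; 52/125 + 73/125 = 1. Resulting codeword lengths (in the order the probabilities were given): (3, 3, 3, 2, 3, 3, 3). L_avg = sum(p_i * l_i) = 1/5*3 + 13/125*3 + 14/125*3 + 27/125*2 + 12/125*3 + 16/125*3 + 18/125*3 = 348/125 = 2.784

2.784 bits


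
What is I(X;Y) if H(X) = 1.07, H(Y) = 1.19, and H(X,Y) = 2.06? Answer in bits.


I(X;Y) = H(X) + H(Y) - H(X,Y) = 1.07 + 1.19 - 2.06 = 0.2

0.2 bits


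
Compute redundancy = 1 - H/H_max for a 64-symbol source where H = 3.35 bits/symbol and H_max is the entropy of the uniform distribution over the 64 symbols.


H_max = log2(K) = log2(64) = 6.0 bits/symbol. Redundancy = 1 - H/H_max = 1 - 3.35/6.0 = 1 - 0.5583 = 0.4417

0.4417


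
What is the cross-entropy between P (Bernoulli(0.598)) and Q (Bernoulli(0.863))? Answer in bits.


H(P,Q) = -p*log2(q) - (1-p)*log2(1-q). -0.598*log2(0.863) = 0.127115; -0.402*log2(0.137) = 1.152836. H(P,Q) = 0.127115 + 1.152836 = 1.28

1.28 bits


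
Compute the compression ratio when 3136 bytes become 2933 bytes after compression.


Ratio = original / compressed = 3136 / 2933 = 1.0692

1.0692


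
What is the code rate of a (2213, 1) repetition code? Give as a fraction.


Rate = k/n = 1/2213

1/2213


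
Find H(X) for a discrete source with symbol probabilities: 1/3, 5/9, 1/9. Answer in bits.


H = -sum(p_i * log2(p_i)). Terms: -(1/3)*log2(1/3) = 0.528321; -(5/9)*log2(5/9) = 0.471109; -(1/9)*log2(1/9) = 0.352214. H = 0.528321 + 0.471109 + 0.352214 = 1.3516

1.3516 bits


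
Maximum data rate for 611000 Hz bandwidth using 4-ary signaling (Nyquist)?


Rate = 2 * B * log2(M) = 2 * 611000 * 2.0 = 2444000.0

2444000.0 bps


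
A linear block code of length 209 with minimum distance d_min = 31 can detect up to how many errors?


Detection capability = d_min - 1 = 31 - 1 = 30

30 errors


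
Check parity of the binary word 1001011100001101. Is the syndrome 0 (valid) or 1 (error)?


Syndrome = XOR of all bits = 1 XOR 0 XOR 0 XOR 1 XOR 0 XOR 1 XOR 1 XOR 1 XOR 0 XOR 0 XOR 0 XOR 0 XOR 1 XOR 1 XOR 0 XOR 1 = 0

0


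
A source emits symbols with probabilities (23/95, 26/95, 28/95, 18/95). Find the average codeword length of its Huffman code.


Huffman construction (repeatedly merge the two least-probable nodes; each merge adds 1 bit to every symbol beneath it): 18/95 + 23/95 = 41/95; 26/95 + 28/95 = 54/95; 41/95 + 54/95 = 1. Resulting codeword lengths (in the order the probabilities were given): (2, 2, 2, 2). L_avg = sum(p_i * l_i) = 23/95*2 + 26/95*2 + 28/95*2 + 18/95*2 = 2

2.0 bits


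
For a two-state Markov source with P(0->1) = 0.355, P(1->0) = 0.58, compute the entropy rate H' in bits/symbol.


Stationary distribution: pi_0 = p10/(p01+p10) = 0.6203, pi_1 = 0.3797. Entropy rate H' = pi_0*H(p01) + pi_1*H(p10) = 0.6203*0.9385 + 0.3797*0.9815 = 0.9548

0.9548 bits/symbol


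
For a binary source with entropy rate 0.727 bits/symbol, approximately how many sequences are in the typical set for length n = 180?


log2|A_typical| = nH = 180 * 0.727 = 130.86, so |A_typical| ~ 2^130.86 = 2.471e+39

2.471e+39


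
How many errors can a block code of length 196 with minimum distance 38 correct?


Correction capability = floor((d-1)/2) = floor((38-1)/2) = 18

18 errors


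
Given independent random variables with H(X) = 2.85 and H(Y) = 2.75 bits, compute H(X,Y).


For independent variables, H(X,Y) = H(X) + H(Y) = 2.85 + 2.75 = 5.6

5.6 bits


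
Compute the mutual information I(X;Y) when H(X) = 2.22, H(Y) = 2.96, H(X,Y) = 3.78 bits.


I(X;Y) = H(X) + H(Y) - H(X,Y) = 2.22 + 2.96 - 3.78 = 1.4

1.4 bits


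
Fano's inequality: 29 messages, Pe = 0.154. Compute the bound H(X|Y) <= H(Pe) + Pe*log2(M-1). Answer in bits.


H(Pe) = -Pe*log2(Pe) - (1-Pe)*log2(1-Pe) = -0.154*log2(0.154) - 0.846*log2(0.846) = 0.415646 + 0.204115 = 0.6198. Pe*log2(M-1) = 0.154*log2(28) = 0.740333. Bound = H(Pe) + Pe*log2(M-1) = 0.415646 + 0.204115 + 0.740333 = 1.3601

1.3601 bits


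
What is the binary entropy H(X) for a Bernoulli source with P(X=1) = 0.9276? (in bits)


H = -p*log2(p) - (1-p)*log2(1-p). -0.9276*log2(0.9276) = 0.100575; -0.0724*log2(0.0724) = 0.274242. H = 0.100575 + 0.274242 = 0.3748

0.3748 bits


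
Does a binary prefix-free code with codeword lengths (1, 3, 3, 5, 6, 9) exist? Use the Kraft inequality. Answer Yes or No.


Kraft sum = sum(2^(-l_i)) = 0.7988, need <= 1. Result: satisfied (a binary prefix-free code with these lengths exists)

Yes


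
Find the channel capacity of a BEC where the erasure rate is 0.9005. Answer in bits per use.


C = 1 - epsilon = 1 - 0.9005 = 0.0995

0.0995 bits


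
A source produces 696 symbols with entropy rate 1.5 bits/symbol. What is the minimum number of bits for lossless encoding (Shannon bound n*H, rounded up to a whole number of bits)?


Minimum bits >= n * H = 696 * 1.5 = 1044.0, rounded up to a whole number of bits = 1044

1044 bits


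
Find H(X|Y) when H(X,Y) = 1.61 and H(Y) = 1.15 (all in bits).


H(X|Y) = H(X,Y) - H(Y) = 1.61 - 1.15 = 0.46

0.46 bits


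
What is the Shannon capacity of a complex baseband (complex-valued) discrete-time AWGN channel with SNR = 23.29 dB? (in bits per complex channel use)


SNR_linear = 10^(23.29/10) = 213.3045; C = log2(1 + SNR_linear) = log2(1 + 213.3045) = 7.7435

7.7435 bits/channel use


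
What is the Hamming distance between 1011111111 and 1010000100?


Count differing positions: . . . ^ ^ ^ ^ . ^ ^ = 6 differences

6


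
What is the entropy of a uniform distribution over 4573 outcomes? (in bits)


H = log2(n) = log2(4573) = 12.1589

12.1589 bits


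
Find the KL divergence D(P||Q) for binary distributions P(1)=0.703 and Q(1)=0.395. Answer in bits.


KL = p*log2(p/q) + (1-p)*log2((1-p)/(1-q)) = 0.703*log2(0.703/0.395) + 0.297*log2(0.297/0.605) = 0.2798

0.2798 bits


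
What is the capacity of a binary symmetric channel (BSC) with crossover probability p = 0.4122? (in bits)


H(p) = -p*log2(p) - (1-p)*log2(1-p) = -0.4122*log2(0.4122) - 0.5878*log2(0.5878) = 0.527032 + 0.450609 = 0.9776. C = 1 - H(p) = 1 - 0.9776 = 0.0224

0.0224 bits


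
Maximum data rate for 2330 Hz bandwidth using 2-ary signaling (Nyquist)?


Rate = 2 * B * log2(M) = 2 * 2330 * 1.0 = 4660.0

4660.0 bps


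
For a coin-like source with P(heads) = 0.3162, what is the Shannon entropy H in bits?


H = -p*log2(p) - (1-p)*log2(1-p). -0.3162*log2(0.3162) = 0.525237; -0.6838*log2(0.6838) = 0.374964. H = 0.525237 + 0.374964 = 0.9002

0.9002 bits


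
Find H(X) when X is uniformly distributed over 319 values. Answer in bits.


H = log2(n) = log2(319) = 8.3174

8.3174 bits


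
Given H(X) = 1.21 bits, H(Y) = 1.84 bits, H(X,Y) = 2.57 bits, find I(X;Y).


I(X;Y) = H(X) + H(Y) - H(X,Y) = 1.21 + 1.84 - 2.57 = 0.48

0.48 bits


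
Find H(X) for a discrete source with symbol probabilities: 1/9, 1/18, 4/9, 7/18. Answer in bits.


H = -sum(p_i * log2(p_i)). Terms: -(1/9)*log2(1/9) = 0.352214; -(1/18)*log2(1/18) = 0.231663; -(4/9)*log2(4/9) = 0.519967; -(7/18)*log2(7/18) = 0.529888. H = 0.352214 + 0.231663 + 0.519967 + 0.529888 = 1.6337

1.6337 bits
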